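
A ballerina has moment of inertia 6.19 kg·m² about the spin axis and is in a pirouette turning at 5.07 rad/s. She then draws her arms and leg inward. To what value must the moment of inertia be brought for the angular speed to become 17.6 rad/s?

Angular momentum about the spin axis is conserved since the torque about it is zero.
I₂ = I₁ω₁ / ω₂ = (6.19)(5.07) / (17.6) = 1.783 kg·m².

I₂ ≈ 1.78 kg·m²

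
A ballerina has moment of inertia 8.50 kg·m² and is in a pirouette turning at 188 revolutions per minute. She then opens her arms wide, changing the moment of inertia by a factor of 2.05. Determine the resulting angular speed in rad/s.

ω₂ ≈ 9.60 rad/s

Angular momentum about the spin axis is conserved since the torque about it is zero.
I₂ = 2.05 × 8.50 = 17.42 kg·m².
ω₂ = I₁ω₁ / I₂ = (8.500)(188 rpm) / (17.42) = 91.71 rpm = 9.604 rad/s.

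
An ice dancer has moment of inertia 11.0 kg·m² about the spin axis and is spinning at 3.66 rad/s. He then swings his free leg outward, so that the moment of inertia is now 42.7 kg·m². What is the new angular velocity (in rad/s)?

ω₂ ≈ 0.943 rad/s

With no external torque about the axis, L is conserved: I₁ω₁ = I₂ω₂.
ω₂ = I₁ω₁ / I₂ = (11.00)(3.66 rad/s) / (42.70) = 0.9429 rad/s.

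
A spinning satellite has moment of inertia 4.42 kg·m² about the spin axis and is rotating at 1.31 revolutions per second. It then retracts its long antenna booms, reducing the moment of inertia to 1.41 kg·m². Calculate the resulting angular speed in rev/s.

Angular momentum about the spin axis is conserved since the torque about it is zero.
ω₂ = I₁ω₁ / I₂ = (4.420)(1.31 rev/s) / (1.410) = 4.107 rev/s.

ω₂ ≈ 4.11 rev/s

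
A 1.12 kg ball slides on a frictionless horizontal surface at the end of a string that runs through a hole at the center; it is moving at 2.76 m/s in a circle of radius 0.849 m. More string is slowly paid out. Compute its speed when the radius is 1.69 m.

v₂ ≈ 1.39 m/s

The only horizontal force on the mass is along the cord (radial), so it exerts no torque about the hole and angular momentum m v r is conserved.
v₂ = v₁ r₁ / r₂ = (2.76)(0.849) / (1.69) = 1.387 m/s.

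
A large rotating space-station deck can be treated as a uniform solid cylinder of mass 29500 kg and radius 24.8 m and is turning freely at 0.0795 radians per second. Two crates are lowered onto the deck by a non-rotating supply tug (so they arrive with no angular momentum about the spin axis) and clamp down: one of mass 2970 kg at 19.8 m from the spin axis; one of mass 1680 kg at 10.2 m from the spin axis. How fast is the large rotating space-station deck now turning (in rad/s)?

ω_f ≈ 0.0693 rad/s

The added mass arrives with no angular momentum about the spin axis, and any external torque about the spin axis is negligible, so the system's angular momentum is conserved.
I_p = ½(29500)(24.8)² = 9.072e+06 kg·m².
Added inertia Σmr² = (2970)(19.8)² + (1680)(10.2)² = 1.339e+06 kg·m²; I_f = 9.072e+06 + 1.339e+06 = 1.041e+07 kg·m².
ω_f = I_p ω_i / I_f = (9.072e+06)(0.0795) / 1.041e+07 = 0.06927 rad/s.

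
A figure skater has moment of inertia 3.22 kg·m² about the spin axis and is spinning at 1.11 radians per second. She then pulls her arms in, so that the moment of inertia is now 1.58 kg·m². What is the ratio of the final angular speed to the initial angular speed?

ω₂/ω₁ ≈ 2.04

Angular momentum about the spin axis is conserved since the torque about it is zero.
ω₂/ω₁ = I₁/I₂ = 3.220 / 1.580 = 2.038.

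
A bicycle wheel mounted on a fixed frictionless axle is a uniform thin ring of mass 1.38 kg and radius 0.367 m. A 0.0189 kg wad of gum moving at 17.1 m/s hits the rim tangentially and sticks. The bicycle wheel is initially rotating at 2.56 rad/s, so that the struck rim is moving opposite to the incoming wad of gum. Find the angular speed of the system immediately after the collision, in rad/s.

|ω_f| ≈ 1.90 rad/s

The axle reaction passes through the axle and exerts no torque about it; angular momentum about the axle is conserved through the impact.
I_p = (1.38)(0.367)² = 0.1859 kg·m². Taking the sense of the wad of gum's angular momentum as positive, L_{wad} = m v R = (0.0189)(17.1)(0.367) = 0.1186 kg·m²/s.
L_i = −I_p ω_p + m v R = −(0.1859)(2.56) + 0.1186 = -0.3572 kg·m²/s.
After sticking, I_f = I_p + m R² = 0.1859 + (0.0189)(0.367)² = 0.1884 kg·m².
ω_f = L_i / I_f = -0.3572 / 0.1884 = -1.896 rad/s.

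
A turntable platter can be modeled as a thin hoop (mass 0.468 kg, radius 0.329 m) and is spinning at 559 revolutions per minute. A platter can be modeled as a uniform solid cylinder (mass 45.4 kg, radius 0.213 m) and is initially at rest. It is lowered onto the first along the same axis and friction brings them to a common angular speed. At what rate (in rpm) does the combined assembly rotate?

No external torque acts about the common axis, so total angular momentum is conserved.
Moments of inertia: I_A = (0.468)(0.329)² = 0.05066 kg·m²; I_B = ½(45.4)(0.213)² = 1.030 kg·m².
Taking A's sense as positive: L = (0.05066)(559) = 28.32 kg·m²·rpm.
Combined I = 0.05066 + 1.030 = 1.081 kg·m².
ω_f = L / I = 28.32 / 1.081 = 26.21 rpm.

|ω_f| ≈ 26.2 rpm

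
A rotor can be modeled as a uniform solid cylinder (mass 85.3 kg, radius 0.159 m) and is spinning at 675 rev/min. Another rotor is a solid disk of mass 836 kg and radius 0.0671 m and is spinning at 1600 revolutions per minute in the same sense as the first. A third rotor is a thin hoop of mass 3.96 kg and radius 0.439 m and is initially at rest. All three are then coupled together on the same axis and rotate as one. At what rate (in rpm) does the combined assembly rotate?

|ω_f| ≈ 1000 rpm

The coupling torques are internal; angular momentum about the shared axis is conserved.
Moments of inertia: I_A = ½(85.3)(0.159)² = 1.078 kg·m²; I_B = ½(836)(0.0671)² = 1.882 kg·m²; I_C = (3.96)(0.439)² = 0.7632 kg·m².
Taking A's sense as positive: L = (1.078)(675) + (1.882)(1600) = 3739 kg·m²·rpm.
Combined I = 1.078 + 1.882 + 0.7632 = 3.723 kg·m².
ω_f = L / I = 3739 / 3.723 = 1004 rpm.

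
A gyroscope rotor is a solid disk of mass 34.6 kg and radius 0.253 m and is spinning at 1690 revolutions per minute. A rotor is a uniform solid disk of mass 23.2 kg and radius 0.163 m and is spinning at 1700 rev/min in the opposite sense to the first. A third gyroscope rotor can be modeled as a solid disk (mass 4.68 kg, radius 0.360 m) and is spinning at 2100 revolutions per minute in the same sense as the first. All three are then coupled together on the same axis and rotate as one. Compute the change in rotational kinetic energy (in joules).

ΔKE ≈ -17000 J

No external torque acts about the common axis, so total angular momentum is conserved.
Moments of inertia: I_A = ½(34.6)(0.253)² = 1.107 kg·m²; I_B = ½(23.2)(0.163)² = 0.3082 kg·m²; I_C = ½(4.68)(0.360)² = 0.3033 kg·m².
Taking A's sense as positive: L = (1.107)(1690) − (0.3082)(1700) + (0.3033)(2100) = 1984 kg·m²·rpm.
Combined I = 1.107 + 0.3082 + 0.3033 = 1.719 kg·m².
ω_f = L / I = 1984 / 1.719 = 1154 rpm.
KE_i = ½ΣIω² = 29560 J; KE_f = ½(1.719)(120.9)² = 12560 J.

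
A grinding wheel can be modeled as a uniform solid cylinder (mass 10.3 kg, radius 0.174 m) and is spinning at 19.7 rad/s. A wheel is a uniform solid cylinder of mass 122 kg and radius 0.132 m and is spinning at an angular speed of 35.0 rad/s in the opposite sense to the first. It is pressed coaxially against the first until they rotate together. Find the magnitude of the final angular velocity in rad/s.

The coupling torques are internal; angular momentum about the shared axis is conserved.
Moments of inertia: I_A = ½(10.3)(0.174)² = 0.1559 kg·m²; I_B = ½(122)(0.132)² = 1.063 kg·m².
Taking A's sense as positive: L = (0.1559)(19.7) − (1.063)(35.0) = -34.13 kg·m²·rad/s.
Combined I = 0.1559 + 1.063 = 1.219 kg·m².
ω_f = L / I = -34.13 / 1.219 = -28.00 rad/s.

|ω_f| ≈ 28.0 rad/s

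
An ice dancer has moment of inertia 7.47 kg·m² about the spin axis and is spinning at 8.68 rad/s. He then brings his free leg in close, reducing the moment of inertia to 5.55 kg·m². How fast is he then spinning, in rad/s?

ω₂ ≈ 11.7 rad/s

With no external torque about the axis, L is conserved: I₁ω₁ = I₂ω₂.
ω₂ = I₁ω₁ / I₂ = (7.470)(8.68 rad/s) / (5.550) = 11.68 rad/s.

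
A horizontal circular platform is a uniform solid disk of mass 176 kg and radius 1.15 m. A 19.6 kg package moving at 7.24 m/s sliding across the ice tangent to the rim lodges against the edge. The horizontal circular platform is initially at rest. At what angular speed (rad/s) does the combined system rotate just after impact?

About the central axle the impulsive forces during the collision are internal, so angular momentum about that axis is conserved.
I_p = ½(176)(1.15)² = 116.4 kg·m². Taking the sense of the package's angular momentum as positive, L_{package} = m v R = (19.6)(7.24)(1.15) = 163.2 kg·m²/s.
L_i = 0 + 163.2 = 163.2 kg·m²/s.
After sticking, I_f = I_p + m R² = 116.4 + (19.6)(1.15)² = 142.3 kg·m².
ω_f = L_i / I_f = 163.2 / 142.3 = 1.147 rad/s.

|ω_f| ≈ 1.15 rad/s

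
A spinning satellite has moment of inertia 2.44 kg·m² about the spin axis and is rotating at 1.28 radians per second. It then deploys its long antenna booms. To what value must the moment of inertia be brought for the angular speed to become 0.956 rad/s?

I₂ ≈ 3.27 kg·m²

Angular momentum about the spin axis is conserved since the torque about it is zero.
I₂ = I₁ω₁ / ω₂ = (2.44)(1.28) / (0.956) = 3.267 kg·m².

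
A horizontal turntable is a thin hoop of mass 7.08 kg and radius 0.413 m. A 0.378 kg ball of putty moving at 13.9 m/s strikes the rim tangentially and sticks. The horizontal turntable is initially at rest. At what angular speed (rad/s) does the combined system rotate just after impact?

The axle reaction passes through the axle and exerts no torque about it; angular momentum about the axle is conserved through the impact.
I_p = (7.08)(0.413)² = 1.208 kg·m². Taking the sense of the ball of putty's angular momentum as positive, L_{ball} = m v R = (0.378)(13.9)(0.413) = 2.170 kg·m²/s.
L_i = 0 + 2.170 = 2.170 kg·m²/s.
After sticking, I_f = I_p + m R² = 1.208 + (0.378)(0.413)² = 1.272 kg·m².
ω_f = L_i / I_f = 2.170 / 1.272 = 1.706 rad/s.

|ω_f| ≈ 1.71 rad/s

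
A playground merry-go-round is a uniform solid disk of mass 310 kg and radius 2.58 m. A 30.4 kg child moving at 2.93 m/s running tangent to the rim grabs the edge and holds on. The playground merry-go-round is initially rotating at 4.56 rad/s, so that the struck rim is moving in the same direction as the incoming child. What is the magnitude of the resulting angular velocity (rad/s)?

|ω_f| ≈ 4.00 rad/s

The axle reaction passes through the axle and exerts no torque about it; angular momentum about the axle is conserved through the impact.
I_p = ½(310)(2.58)² = 1032 kg·m². Taking the sense of the child's angular momentum as positive, L_{child} = m v R = (30.4)(2.93)(2.58) = 229.8 kg·m²/s.
L_i = +I_p ω_p + m v R = +(1032)(4.56) + 229.8 = 4935 kg·m²/s.
After sticking, I_f = I_p + m R² = 1032 + (30.4)(2.58)² = 1234 kg·m².
ω_f = L_i / I_f = 4935 / 1234 = 3.999 rad/s.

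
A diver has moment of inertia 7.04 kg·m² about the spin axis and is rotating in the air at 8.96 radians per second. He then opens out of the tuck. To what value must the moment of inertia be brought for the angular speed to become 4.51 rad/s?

I₂ ≈ 14.0 kg·m²

With no external torque about the axis, L is conserved: I₁ω₁ = I₂ω₂.
I₂ = I₁ω₁ / ω₂ = (7.04)(8.96) / (4.51) = 13.99 kg·m².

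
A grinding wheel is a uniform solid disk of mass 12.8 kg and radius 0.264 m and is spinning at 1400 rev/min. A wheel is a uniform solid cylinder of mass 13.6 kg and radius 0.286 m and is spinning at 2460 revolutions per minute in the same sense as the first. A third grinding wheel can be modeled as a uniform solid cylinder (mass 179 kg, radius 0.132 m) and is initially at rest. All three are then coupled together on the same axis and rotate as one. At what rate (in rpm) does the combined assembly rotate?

The coupling torques are internal; angular momentum about the shared axis is conserved.
Moments of inertia: I_A = ½(12.8)(0.264)² = 0.4461 kg·m²; I_B = ½(13.6)(0.286)² = 0.5562 kg·m²; I_C = ½(179)(0.132)² = 1.559 kg·m².
Taking A's sense as positive: L = (0.4461)(1400) + (0.5562)(2460) = 1993 kg·m²·rpm.
Combined I = 0.4461 + 0.5562 + 1.559 = 2.562 kg·m².
ω_f = L / I = 1993 / 2.562 = 777.9 rpm.

|ω_f| ≈ 778 rpm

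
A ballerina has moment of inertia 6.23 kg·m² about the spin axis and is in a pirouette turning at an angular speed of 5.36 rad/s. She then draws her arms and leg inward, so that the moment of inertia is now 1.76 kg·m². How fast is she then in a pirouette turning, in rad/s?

No external torque acts about the spin axis, so angular momentum is conserved.
ω₂ = I₁ω₁ / I₂ = (6.230)(5.36 rad/s) / (1.760) = 18.97 rad/s.

ω₂ ≈ 19.0 rad/s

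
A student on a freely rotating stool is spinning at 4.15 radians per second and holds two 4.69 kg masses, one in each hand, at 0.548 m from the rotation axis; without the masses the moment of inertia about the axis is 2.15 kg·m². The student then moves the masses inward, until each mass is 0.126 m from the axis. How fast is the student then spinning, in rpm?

ω₂ ≈ 85.6 rpm

Angular momentum about the spin axis is conserved since the torque about it is zero.
I₁ = 2.15 + 2(4.69)(0.548)² = 4.967 kg·m²; I₂ = 2.15 + 2(4.69)(0.126)² = 2.299 kg·m².
ω₂ = I₁ω₁ / I₂ = (4.967)(4.15 rad/s) / (2.299) = 8.966 rad/s = 85.62 rpm.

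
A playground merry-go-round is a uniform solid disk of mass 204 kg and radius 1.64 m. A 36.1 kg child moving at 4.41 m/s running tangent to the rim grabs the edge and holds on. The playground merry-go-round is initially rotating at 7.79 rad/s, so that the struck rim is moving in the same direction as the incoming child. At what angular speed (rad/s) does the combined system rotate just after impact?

About the axle the impulsive forces during the collision are internal, so angular momentum about that axis is conserved.
I_p = ½(204)(1.64)² = 274.3 kg·m². Taking the sense of the child's angular momentum as positive, L_{child} = m v R = (36.1)(4.41)(1.64) = 261.1 kg·m²/s.
L_i = +I_p ω_p + m v R = +(274.3)(7.79) + 261.1 = 2398 kg·m²/s.
After sticking, I_f = I_p + m R² = 274.3 + (36.1)(1.64)² = 371.4 kg·m².
ω_f = L_i / I_f = 2398 / 371.4 = 6.457 rad/s.

|ω_f| ≈ 6.46 rad/s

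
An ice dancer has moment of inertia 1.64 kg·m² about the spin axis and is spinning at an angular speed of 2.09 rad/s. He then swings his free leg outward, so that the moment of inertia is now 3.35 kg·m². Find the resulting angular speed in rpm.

ω₂ ≈ 9.77 rpm

No external torque acts about the spin axis, so angular momentum is conserved.
ω₂ = I₁ω₁ / I₂ = (1.640)(2.09 rad/s) / (3.350) = 1.023 rad/s = 9.770 rpm.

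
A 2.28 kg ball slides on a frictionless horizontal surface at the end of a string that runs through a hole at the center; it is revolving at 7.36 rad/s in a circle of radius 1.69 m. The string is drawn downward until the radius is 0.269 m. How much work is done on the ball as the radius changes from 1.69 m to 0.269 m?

The constraining force is radial, so m r² ω about the center is conserved.
ω₂ = ω₁ (r₁/r₂)² = (7.36)(1.69/0.269)² = 290.5 rad/s.
W = ΔKE = ½m(v₂² − v₁²) = 6785 J.

W ≈ 6790 J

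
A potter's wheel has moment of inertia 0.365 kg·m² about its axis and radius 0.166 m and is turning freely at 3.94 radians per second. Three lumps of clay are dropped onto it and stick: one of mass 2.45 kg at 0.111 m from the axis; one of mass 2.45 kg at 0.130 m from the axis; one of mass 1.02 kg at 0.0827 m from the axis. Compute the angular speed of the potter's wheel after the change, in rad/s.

ω_f ≈ 3.24 rad/s

The added mass arrives with no angular momentum about the axis, and any external torque about the axis is negligible, so the system's angular momentum is conserved.
Added inertia Σmr² = (2.45)(0.111)² + (2.45)(0.130)² + (1.02)(0.0827)² = 0.07857 kg·m²; I_f = 0.3650 + 0.07857 = 0.4436 kg·m².
ω_f = I_p ω_i / I_f = (0.3650)(3.94) / 0.4436 = 3.242 rad/s.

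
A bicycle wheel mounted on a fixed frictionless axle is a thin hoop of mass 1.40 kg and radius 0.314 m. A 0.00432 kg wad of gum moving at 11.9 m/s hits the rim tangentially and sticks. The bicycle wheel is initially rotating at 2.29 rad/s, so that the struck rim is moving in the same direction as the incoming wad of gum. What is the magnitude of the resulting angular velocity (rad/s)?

The axle reaction passes through the axle and exerts no torque about it; angular momentum about the axle is conserved through the impact.
I_p = (1.40)(0.314)² = 0.1380 kg·m². Taking the sense of the wad of gum's angular momentum as positive, L_{wad} = m v R = (0.00432)(11.9)(0.314) = 0.01614 kg·m²/s.
L_i = +I_p ω_p + m v R = +(0.1380)(2.29) + 0.01614 = 0.3322 kg·m²/s.
After sticking, I_f = I_p + m R² = 0.1380 + (0.00432)(0.314)² = 0.1385 kg·m².
ω_f = L_i / I_f = 0.3322 / 0.1385 = 2.400 rad/s.

|ω_f| ≈ 2.40 rad/s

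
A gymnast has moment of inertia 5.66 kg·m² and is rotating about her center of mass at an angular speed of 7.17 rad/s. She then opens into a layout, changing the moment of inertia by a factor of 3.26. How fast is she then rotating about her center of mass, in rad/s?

With no external torque about the axis, L is conserved: I₁ω₁ = I₂ω₂.
I₂ = 3.26 × 5.66 = 18.45 kg·m².
ω₂ = I₁ω₁ / I₂ = (5.660)(7.17 rad/s) / (18.45) = 2.199 rad/s.

ω₂ ≈ 2.20 rad/s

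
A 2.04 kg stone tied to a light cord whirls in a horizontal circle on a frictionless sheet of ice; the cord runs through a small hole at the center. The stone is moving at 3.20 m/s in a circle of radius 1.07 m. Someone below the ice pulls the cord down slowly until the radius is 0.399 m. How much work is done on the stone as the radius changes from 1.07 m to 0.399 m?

Central (radial) force ⇒ zero torque about the center ⇒ m v r is constant.
v₂ = v₁ r₁ / r₂ = (3.20)(1.07) / (0.399) = 8.581 m/s.
W = ΔKE = ½m(v₂² − v₁²) = 64.67 J.

W ≈ 64.7 J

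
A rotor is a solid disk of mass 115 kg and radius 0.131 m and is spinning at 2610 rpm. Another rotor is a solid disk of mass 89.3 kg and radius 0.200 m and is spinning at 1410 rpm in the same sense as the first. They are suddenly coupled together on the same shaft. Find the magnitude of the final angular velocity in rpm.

No external torque acts about the common axis, so total angular momentum is conserved.
Moments of inertia: I_A = ½(115)(0.131)² = 0.9868 kg·m²; I_B = ½(89.3)(0.200)² = 1.786 kg·m².
Taking A's sense as positive: L = (0.9868)(2610) + (1.786)(1410) = 5094 kg·m²·rpm.
Combined I = 0.9868 + 1.786 = 2.773 kg·m².
ω_f = L / I = 5094 / 2.773 = 1837 rpm.

|ω_f| ≈ 1840 rpm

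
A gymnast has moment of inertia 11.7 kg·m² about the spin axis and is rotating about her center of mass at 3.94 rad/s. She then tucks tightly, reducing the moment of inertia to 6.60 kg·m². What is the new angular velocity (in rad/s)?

Angular momentum about the spin axis is conserved since the torque about it is zero.
ω₂ = I₁ω₁ / I₂ = (11.70)(3.94 rad/s) / (6.600) = 6.985 rad/s.

ω₂ ≈ 6.98 rad/s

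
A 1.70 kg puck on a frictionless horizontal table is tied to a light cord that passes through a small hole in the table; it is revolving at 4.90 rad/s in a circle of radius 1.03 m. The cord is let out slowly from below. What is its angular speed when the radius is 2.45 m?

The constraining force is radial, so m r² ω about the center is conserved.
ω₂ = ω₁ (r₁/r₂)² = (4.90)(1.03/2.45)² = 0.8660 rad/s.

ω₂ ≈ 0.866 rad/s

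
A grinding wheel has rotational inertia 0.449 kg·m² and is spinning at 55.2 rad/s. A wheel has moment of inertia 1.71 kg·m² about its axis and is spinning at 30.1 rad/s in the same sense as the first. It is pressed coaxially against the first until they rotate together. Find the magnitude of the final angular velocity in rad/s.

|ω_f| ≈ 35.3 rad/s

The coupling torques are internal; angular momentum about the shared axis is conserved.
Taking A's sense as positive: L = (0.4490)(55.2) + (1.710)(30.1) = 76.26 kg·m²·rad/s.
Combined I = 0.4490 + 1.710 = 2.159 kg·m².
ω_f = L / I = 76.26 / 2.159 = 35.32 rad/s.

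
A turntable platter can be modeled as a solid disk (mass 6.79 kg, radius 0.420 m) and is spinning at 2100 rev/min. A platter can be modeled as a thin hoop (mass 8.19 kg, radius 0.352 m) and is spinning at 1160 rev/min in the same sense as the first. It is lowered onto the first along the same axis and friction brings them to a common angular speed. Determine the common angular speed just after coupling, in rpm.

|ω_f| ≈ 1510 rpm

The coupling torques are internal; angular momentum about the shared axis is conserved.
Moments of inertia: I_A = ½(6.79)(0.420)² = 0.5989 kg·m²; I_B = (8.19)(0.352)² = 1.015 kg·m².
Taking A's sense as positive: L = (0.5989)(2100) + (1.015)(1160) = 2435 kg·m²·rpm.
Combined I = 0.5989 + 1.015 = 1.614 kg·m².
ω_f = L / I = 2435 / 1.614 = 1509 rpm.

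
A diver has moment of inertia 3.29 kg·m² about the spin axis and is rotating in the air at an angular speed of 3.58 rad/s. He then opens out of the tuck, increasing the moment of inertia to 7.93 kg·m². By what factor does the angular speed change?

No external torque acts about the spin axis, so angular momentum is conserved.
ω₂/ω₁ = I₁/I₂ = 3.290 / 7.930 = 0.4149.

ω₂/ω₁ ≈ 0.415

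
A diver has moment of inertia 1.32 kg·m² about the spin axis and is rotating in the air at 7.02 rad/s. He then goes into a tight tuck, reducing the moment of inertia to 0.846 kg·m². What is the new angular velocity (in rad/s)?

ω₂ ≈ 11.0 rad/s

With no external torque about the axis, L is conserved: I₁ω₁ = I₂ω₂.
ω₂ = I₁ω₁ / I₂ = (1.320)(7.02 rad/s) / (0.8460) = 10.95 rad/s.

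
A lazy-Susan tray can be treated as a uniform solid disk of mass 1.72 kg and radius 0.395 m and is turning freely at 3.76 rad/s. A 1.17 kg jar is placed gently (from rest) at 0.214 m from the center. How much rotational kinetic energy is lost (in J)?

energy lost ≈ 0.271 J

No external torque acts about the center; L_before = L_after.
I_p = ½(1.72)(0.395)² = 0.1342 kg·m².
Added inertia Σmr² = (1.17)(0.214)² = 0.05358 kg·m²; I_f = 0.1342 + 0.05358 = 0.1878 kg·m².
ω_f = I_p ω_i / I_f = (0.1342)(3.76) / 0.1878 = 2.687 rad/s.
KE_i = ½(0.1342)(3.760 rad/s)² = 0.9485 J; KE_f = ½(0.1878)(2.687)² = 0.6778 J.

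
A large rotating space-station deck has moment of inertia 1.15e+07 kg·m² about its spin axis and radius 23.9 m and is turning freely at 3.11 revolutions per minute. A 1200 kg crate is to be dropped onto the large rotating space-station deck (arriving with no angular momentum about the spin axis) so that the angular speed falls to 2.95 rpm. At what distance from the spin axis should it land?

The added mass arrives with no angular momentum about the spin axis, and any external torque about the spin axis is negligible, so the system's angular momentum is conserved.
I_p ω_i = (I_p + m r²) ω_f ⇒ m r² = I_p(ω_i/ω_f − 1) = 1.150e+07(3.11/2.95 − 1) = 6.237e+05 kg·m².
r = √(6.237e+05/1200) = 22.80 m.

r ≈ 22.8 m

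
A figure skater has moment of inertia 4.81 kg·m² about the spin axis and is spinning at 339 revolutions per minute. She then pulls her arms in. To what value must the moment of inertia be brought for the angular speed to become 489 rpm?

I₂ ≈ 3.33 kg·m²

Angular momentum about the spin axis is conserved since the torque about it is zero.
I₂ = I₁ω₁ / ω₂ = (4.81)(339) / (489) = 3.335 kg·m².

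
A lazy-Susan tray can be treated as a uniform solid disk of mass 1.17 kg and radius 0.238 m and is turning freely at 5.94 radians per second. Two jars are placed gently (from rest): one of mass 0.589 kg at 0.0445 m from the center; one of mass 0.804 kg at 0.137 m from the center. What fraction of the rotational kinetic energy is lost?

fraction ≈ 0.329

The added mass arrives with no angular momentum about the center, and any external torque about the center is negligible, so the system's angular momentum is conserved.
I_p = ½(1.17)(0.238)² = 0.03314 kg·m².
Added inertia Σmr² = (0.589)(0.0445)² + (0.804)(0.137)² = 0.01626 kg·m²; I_f = 0.03314 + 0.01626 = 0.04939 kg·m².
ω_f = I_p ω_i / I_f = (0.03314)(5.94) / 0.04939 = 3.985 rad/s.
KE_i = ½(0.03314)(5.940 rad/s)² = 0.5846 J; KE_f = ½(0.04939)(3.985)² = 0.3922 J.
Fraction lost = 0.3291.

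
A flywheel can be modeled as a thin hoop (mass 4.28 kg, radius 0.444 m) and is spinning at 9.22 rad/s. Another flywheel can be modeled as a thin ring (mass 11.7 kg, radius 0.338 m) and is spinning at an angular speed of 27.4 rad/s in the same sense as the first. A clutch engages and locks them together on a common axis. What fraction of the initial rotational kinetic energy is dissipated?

fraction ≈ 0.159

The coupling torques are internal; angular momentum about the shared axis is conserved.
Moments of inertia: I_A = (4.28)(0.444)² = 0.8437 kg·m²; I_B = (11.7)(0.338)² = 1.337 kg·m².
Taking A's sense as positive: L = (0.8437)(9.22) + (1.337)(27.4) = 44.40 kg·m²·rad/s.
Combined I = 0.8437 + 1.337 = 2.180 kg·m².
ω_f = L / I = 44.40 / 2.180 = 20.36 rad/s.
KE_i = ½ΣIω² = 537.6 J; KE_f = ½(2.180)(20.36)² = 452.1 J.
Fraction dissipated = (KE_i − KE_f)/KE_i = 0.1590.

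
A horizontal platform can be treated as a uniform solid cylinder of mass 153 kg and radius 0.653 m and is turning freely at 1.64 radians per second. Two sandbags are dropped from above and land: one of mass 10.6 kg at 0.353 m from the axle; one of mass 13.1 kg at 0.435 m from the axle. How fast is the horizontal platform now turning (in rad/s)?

No external torque acts about the axle; L_before = L_after.
I_p = ½(153)(0.653)² = 32.62 kg·m².
Added inertia Σmr² = (10.6)(0.353)² + (13.1)(0.435)² = 3.800 kg·m²; I_f = 32.62 + 3.800 = 36.42 kg·m².
ω_f = I_p ω_i / I_f = (32.62)(1.64) / 36.42 = 1.469 rad/s.

ω_f ≈ 1.47 rad/s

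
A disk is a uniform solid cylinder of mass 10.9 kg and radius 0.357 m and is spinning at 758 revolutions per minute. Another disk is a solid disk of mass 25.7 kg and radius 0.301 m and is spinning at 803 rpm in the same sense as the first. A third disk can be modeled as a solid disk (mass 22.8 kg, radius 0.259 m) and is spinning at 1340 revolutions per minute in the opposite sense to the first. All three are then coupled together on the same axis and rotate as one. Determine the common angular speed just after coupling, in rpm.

The coupling torques are internal; angular momentum about the shared axis is conserved.
Moments of inertia: I_A = ½(10.9)(0.357)² = 0.6946 kg·m²; I_B = ½(25.7)(0.301)² = 1.164 kg·m²; I_C = ½(22.8)(0.259)² = 0.7647 kg·m².
Taking A's sense as positive: L = (0.6946)(758) + (1.164)(803) − (0.7647)(1340) = 436.6 kg·m²·rpm.
Combined I = 0.6946 + 1.164 + 0.7647 = 2.624 kg·m².
ω_f = L / I = 436.6 / 2.624 = 166.4 rpm.

|ω_f| ≈ 166 rpm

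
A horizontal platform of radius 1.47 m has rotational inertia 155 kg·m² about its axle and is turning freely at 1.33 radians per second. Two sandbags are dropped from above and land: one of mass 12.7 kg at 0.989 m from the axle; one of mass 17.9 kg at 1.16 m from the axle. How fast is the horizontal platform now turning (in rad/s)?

ω_f ≈ 1.08 rad/s

No external torque acts about the axle; L_before = L_after.
Added inertia Σmr² = (12.7)(0.989)² + (17.9)(1.16)² = 36.51 kg·m²; I_f = 155.0 + 36.51 = 191.5 kg·m².
ω_f = I_p ω_i / I_f = (155.0)(1.33) / 191.5 = 1.076 rad/s.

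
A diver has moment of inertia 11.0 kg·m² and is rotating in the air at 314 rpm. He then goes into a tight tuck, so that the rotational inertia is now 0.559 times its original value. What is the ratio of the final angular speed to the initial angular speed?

ω₂/ω₁ ≈ 1.79

No external torque acts about the spin axis, so angular momentum is conserved.
I₂ = 0.559 × 11.0 = 6.149 kg·m².
ω₂/ω₁ = I₁/I₂ = 11.00 / 6.149 = 1.789.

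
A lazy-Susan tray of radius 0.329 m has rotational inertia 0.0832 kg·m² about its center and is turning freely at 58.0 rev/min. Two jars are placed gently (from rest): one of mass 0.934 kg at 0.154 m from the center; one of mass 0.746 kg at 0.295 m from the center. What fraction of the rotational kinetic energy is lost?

fraction ≈ 0.511

The added mass arrives with no angular momentum about the center, and any external torque about the center is negligible, so the system's angular momentum is conserved.
Added inertia Σmr² = (0.934)(0.154)² + (0.746)(0.295)² = 0.08707 kg·m²; I_f = 0.08320 + 0.08707 = 0.1703 kg·m².
ω_f = I_p ω_i / I_f = (0.08320)(58.0) / 0.1703 = 28.34 rpm.
KE_i = ½(0.08320)(6.074 rad/s)² = 1.535 J; KE_f = ½(0.1703)(2.968)² = 0.7499 J.
Fraction lost = 0.5114.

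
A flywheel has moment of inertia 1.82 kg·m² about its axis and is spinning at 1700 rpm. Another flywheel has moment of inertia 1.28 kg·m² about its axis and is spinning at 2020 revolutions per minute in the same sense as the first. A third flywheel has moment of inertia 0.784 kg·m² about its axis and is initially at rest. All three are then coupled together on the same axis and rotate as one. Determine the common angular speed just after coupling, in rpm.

|ω_f| ≈ 1460 rpm

No external torque acts about the common axis, so total angular momentum is conserved.
Taking A's sense as positive: L = (1.820)(1700) + (1.280)(2020) = 5680 kg·m²·rpm.
Combined I = 1.820 + 1.280 + 0.7840 = 3.884 kg·m².
ω_f = L / I = 5680 / 3.884 = 1462 rpm.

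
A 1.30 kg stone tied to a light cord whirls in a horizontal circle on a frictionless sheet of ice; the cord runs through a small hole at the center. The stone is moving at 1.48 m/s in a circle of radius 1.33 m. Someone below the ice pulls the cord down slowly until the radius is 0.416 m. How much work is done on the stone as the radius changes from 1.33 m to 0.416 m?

Central (radial) force ⇒ zero torque about the center ⇒ m v r is constant.
v₂ = v₁ r₁ / r₂ = (1.48)(1.33) / (0.416) = 4.732 m/s.
W = ΔKE = ½m(v₂² − v₁²) = 13.13 J.

W ≈ 13.1 J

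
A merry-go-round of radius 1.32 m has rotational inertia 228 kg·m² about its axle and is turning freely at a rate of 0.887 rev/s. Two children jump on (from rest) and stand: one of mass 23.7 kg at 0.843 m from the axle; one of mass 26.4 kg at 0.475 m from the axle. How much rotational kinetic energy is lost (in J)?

energy lost ≈ 322 J

No external torque acts about the axle; L_before = L_after.
Added inertia Σmr² = (23.7)(0.843)² + (26.4)(0.475)² = 22.80 kg·m²; I_f = 228.0 + 22.80 = 250.8 kg·m².
ω_f = I_p ω_i / I_f = (228.0)(0.887) / 250.8 = 0.8064 rev/s.
KE_i = ½(228.0)(5.573 rad/s)² = 3541 J; KE_f = ½(250.8)(5.067)² = 3219 J.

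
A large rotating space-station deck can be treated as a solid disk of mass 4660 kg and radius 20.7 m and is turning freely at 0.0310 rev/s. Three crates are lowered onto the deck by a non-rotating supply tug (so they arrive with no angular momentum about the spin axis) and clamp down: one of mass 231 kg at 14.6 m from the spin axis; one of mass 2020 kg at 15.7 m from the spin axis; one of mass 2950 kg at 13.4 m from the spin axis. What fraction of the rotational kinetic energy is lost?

fraction ≈ 0.519

The added mass arrives with no angular momentum about the spin axis, and any external torque about the spin axis is negligible, so the system's angular momentum is conserved.
I_p = ½(4660)(20.7)² = 9.984e+05 kg·m².
Added inertia Σmr² = (231)(14.6)² + (2020)(15.7)² + (2950)(13.4)² = 1.077e+06 kg·m²; I_f = 9.984e+05 + 1.077e+06 = 2.075e+06 kg·m².
ω_f = I_p ω_i / I_f = (9.984e+05)(0.0310) / 2.075e+06 = 0.01491 rev/s.
KE_i = ½(9.984e+05)(0.1948 rad/s)² = 18940 J; KE_f = ½(2.075e+06)(0.09371)² = 9111 J.
Fraction lost = 0.5189.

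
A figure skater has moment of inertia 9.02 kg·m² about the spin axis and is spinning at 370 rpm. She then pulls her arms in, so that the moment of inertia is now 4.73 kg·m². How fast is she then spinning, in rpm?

No external torque acts about the spin axis, so angular momentum is conserved.
ω₂ = I₁ω₁ / I₂ = (9.020)(370 rpm) / (4.730) = 705.6 rpm.

ω₂ ≈ 706 rpm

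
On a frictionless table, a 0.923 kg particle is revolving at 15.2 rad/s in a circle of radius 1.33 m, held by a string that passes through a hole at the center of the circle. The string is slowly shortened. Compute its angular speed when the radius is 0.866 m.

The constraining force is radial, so m r² ω about the center is conserved.
ω₂ = ω₁ (r₁/r₂)² = (15.2)(1.33/0.866)² = 35.85 rad/s.

ω₂ ≈ 35.9 rad/s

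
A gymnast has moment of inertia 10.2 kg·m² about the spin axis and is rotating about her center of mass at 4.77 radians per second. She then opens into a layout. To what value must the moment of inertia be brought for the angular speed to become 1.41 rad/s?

I₂ ≈ 34.5 kg·m²

No external torque acts about the spin axis, so angular momentum is conserved.
I₂ = I₁ω₁ / ω₂ = (10.2)(4.77) / (1.41) = 34.51 kg·m².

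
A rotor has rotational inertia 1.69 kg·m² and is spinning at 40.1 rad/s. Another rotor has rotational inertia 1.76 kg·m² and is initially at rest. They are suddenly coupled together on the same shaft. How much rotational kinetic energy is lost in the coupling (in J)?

The coupling torques are internal; angular momentum about the shared axis is conserved.
Taking A's sense as positive: L = (1.690)(40.1) = 67.77 kg·m²·rad/s.
Combined I = 1.690 + 1.760 = 3.450 kg·m².
ω_f = L / I = 67.77 / 3.450 = 19.64 rad/s.
KE_i = ½ΣIω² = 1359 J; KE_f = ½(3.450)(19.64)² = 665.6 J.

ΔKE lost ≈ 693 J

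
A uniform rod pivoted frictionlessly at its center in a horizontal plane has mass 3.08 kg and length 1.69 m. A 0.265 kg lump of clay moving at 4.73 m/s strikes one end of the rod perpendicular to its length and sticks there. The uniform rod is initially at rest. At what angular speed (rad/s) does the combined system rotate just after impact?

|ω_f| ≈ 1.15 rad/s

The axle reaction passes through the pivot and exerts no torque about it; angular momentum about the pivot is conserved through the impact.
I_p = (1/12)(3.08)(1.69)² = 0.7331 kg·m². Taking the sense of the lump of clay's angular momentum as positive, L_{lump} = m v R = (0.265)(4.73)(1.69/2) = 1.059 kg·m²/s.
L_i = 0 + 1.059 = 1.059 kg·m²/s.
After sticking, I_f = I_p + m R² = 0.7331 + (0.265)(1.69/2)² = 0.9223 kg·m².
ω_f = L_i / I_f = 1.059 / 0.9223 = 1.148 rad/s.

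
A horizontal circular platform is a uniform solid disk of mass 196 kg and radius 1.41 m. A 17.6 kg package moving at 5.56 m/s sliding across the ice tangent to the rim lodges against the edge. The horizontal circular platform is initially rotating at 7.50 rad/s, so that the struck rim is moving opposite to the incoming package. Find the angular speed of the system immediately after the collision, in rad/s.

|ω_f| ≈ 5.76 rad/s

The axle reaction passes through the central axle and exerts no torque about it; angular momentum about the central axle is conserved through the impact.
I_p = ½(196)(1.41)² = 194.8 kg·m². Taking the sense of the package's angular momentum as positive, L_{package} = m v R = (17.6)(5.56)(1.41) = 138.0 kg·m²/s.
L_i = −I_p ω_p + m v R = −(194.8)(7.50) + 138.0 = -1323 kg·m²/s.
After sticking, I_f = I_p + m R² = 194.8 + (17.6)(1.41)² = 229.8 kg·m².
ω_f = L_i / I_f = -1323 / 229.8 = -5.758 rad/s.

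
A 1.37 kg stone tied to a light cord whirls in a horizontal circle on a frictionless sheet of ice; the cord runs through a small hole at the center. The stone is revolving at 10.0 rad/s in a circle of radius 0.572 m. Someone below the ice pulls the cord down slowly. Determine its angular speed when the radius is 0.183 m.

ω₂ ≈ 97.7 rad/s

The constraining force is radial, so m r² ω about the center is conserved.
ω₂ = ω₁ (r₁/r₂)² = (10.0)(0.572/0.183)² = 97.70 rad/s.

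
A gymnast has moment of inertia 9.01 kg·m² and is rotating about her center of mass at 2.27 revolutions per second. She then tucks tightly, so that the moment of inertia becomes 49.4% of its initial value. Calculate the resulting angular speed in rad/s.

ω₂ ≈ 28.9 rad/s

Angular momentum about the spin axis is conserved since the torque about it is zero.
I₂ = 0.494 × 9.01 = 4.451 kg·m².
ω₂ = I₁ω₁ / I₂ = (9.010)(2.27 rev/s) / (4.451) = 4.595 rev/s = 28.87 rad/s.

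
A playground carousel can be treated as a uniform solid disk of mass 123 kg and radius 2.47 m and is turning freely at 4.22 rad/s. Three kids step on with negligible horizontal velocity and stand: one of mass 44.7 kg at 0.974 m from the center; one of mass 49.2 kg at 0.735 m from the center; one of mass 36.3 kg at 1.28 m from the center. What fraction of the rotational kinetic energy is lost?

fraction ≈ 0.255

The added mass arrives with no angular momentum about the center, and any external torque about the center is negligible, so the system's angular momentum is conserved.
I_p = ½(123)(2.47)² = 375.2 kg·m².
Added inertia Σmr² = (44.7)(0.974)² + (49.2)(0.735)² + (36.3)(1.28)² = 128.5 kg·m²; I_f = 375.2 + 128.5 = 503.7 kg·m².
ω_f = I_p ω_i / I_f = (375.2)(4.22) / 503.7 = 3.144 rad/s.
KE_i = ½(375.2)(4.220 rad/s)² = 3341 J; KE_f = ½(503.7)(3.144)² = 2489 J.
Fraction lost = 0.2550.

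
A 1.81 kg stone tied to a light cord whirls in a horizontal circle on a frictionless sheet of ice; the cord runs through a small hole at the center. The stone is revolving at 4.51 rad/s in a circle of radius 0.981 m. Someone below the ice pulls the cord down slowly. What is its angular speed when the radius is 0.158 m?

No torque about the axis ⇒ m r₁² ω₁ = m r₂² ω₂.
ω₂ = ω₁ (r₁/r₂)² = (4.51)(0.981/0.158)² = 173.9 rad/s.

ω₂ ≈ 174 rad/s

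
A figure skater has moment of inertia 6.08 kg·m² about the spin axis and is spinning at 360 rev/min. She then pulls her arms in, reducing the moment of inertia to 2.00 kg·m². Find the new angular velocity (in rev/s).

With no external torque about the axis, L is conserved: I₁ω₁ = I₂ω₂.
ω₂ = I₁ω₁ / I₂ = (6.080)(360 rpm) / (2.000) = 1094 rpm = 18.24 rev/s.

ω₂ ≈ 18.2 rev/s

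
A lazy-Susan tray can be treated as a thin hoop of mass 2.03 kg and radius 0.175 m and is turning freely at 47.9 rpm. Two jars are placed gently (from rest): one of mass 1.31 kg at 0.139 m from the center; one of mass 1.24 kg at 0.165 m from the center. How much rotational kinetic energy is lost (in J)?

energy lost ≈ 0.381 J

The added mass arrives with no angular momentum about the center, and any external torque about the center is negligible, so the system's angular momentum is conserved.
I_p = (2.03)(0.175)² = 0.06217 kg·m².
Added inertia Σmr² = (1.31)(0.139)² + (1.24)(0.165)² = 0.05907 kg·m²; I_f = 0.06217 + 0.05907 = 0.1212 kg·m².
ω_f = I_p ω_i / I_f = (0.06217)(47.9) / 0.1212 = 24.56 rpm.
KE_i = ½(0.06217)(5.016 rad/s)² = 0.7821 J; KE_f = ½(0.1212)(2.572)² = 0.4011 J.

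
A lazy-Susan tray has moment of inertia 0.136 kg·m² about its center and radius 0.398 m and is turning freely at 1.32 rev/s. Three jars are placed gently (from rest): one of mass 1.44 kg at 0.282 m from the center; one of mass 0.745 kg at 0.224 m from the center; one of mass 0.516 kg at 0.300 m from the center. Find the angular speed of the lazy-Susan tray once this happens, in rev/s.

The added mass arrives with no angular momentum about the center, and any external torque about the center is negligible, so the system's angular momentum is conserved.
Added inertia Σmr² = (1.44)(0.282)² + (0.745)(0.224)² + (0.516)(0.300)² = 0.1983 kg·m²; I_f = 0.1360 + 0.1983 = 0.3343 kg·m².
ω_f = I_p ω_i / I_f = (0.1360)(1.32) / 0.3343 = 0.5369 rev/s.

ω_f ≈ 0.537 rev/s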